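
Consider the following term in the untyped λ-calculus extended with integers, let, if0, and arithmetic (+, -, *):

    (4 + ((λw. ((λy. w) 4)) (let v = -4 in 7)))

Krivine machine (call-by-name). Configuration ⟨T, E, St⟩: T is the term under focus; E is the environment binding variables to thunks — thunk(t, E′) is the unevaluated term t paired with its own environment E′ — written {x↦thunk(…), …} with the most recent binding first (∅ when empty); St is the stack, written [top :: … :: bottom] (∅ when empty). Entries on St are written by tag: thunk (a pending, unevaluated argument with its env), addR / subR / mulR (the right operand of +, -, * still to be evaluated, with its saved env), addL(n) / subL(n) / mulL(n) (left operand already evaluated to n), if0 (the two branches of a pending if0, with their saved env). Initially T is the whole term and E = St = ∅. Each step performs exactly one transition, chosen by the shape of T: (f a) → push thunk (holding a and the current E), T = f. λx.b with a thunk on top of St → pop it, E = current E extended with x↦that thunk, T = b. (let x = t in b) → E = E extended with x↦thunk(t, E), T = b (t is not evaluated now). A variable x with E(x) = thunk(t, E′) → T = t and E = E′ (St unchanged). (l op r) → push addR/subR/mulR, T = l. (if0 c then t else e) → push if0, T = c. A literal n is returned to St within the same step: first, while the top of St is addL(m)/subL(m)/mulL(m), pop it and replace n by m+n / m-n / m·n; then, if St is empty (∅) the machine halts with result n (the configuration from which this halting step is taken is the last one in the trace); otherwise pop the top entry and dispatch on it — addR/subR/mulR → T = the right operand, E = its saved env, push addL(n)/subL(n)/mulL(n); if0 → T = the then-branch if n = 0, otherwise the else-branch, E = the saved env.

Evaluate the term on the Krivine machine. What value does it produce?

Answer: 11

Execution trace:
t=0: <T=(4 + ((λw. ((λy. w) 4)) (let v = -4 in 7))), E=∅, St=∅>
t=1: <T=4, E=∅, St=[addR]>
t=2: <T=((λw. ((λy. w) 4)) (let v = -4 in 7)), E=∅, St=[addL(4)]>
t=3: <T=(λw. ((λy. w) 4)), E=∅, St=[thunk :: addL(4)]>
t=4: <T=((λy. w) 4), E={w↦thunk((let v = -4 in 7), ∅)}, St=[addL(4)]>
t=5: <T=(λy. w), E={w↦thunk((let v = -4 in 7), ∅)}, St=[thunk :: addL(4)]>
t=6: <T=w, E={y↦thunk(4, {w↦thunk((let v = -4 in 7), ∅)}), w↦thunk((let v = -4 in 7), ∅)}, St=[addL(4)]>
t=7: <T=(let v = -4 in 7), E=∅, St=[addL(4)]>
t=8: <T=7, E={v↦thunk(-4, ∅)}, St=[addL(4)]>
→ final value 11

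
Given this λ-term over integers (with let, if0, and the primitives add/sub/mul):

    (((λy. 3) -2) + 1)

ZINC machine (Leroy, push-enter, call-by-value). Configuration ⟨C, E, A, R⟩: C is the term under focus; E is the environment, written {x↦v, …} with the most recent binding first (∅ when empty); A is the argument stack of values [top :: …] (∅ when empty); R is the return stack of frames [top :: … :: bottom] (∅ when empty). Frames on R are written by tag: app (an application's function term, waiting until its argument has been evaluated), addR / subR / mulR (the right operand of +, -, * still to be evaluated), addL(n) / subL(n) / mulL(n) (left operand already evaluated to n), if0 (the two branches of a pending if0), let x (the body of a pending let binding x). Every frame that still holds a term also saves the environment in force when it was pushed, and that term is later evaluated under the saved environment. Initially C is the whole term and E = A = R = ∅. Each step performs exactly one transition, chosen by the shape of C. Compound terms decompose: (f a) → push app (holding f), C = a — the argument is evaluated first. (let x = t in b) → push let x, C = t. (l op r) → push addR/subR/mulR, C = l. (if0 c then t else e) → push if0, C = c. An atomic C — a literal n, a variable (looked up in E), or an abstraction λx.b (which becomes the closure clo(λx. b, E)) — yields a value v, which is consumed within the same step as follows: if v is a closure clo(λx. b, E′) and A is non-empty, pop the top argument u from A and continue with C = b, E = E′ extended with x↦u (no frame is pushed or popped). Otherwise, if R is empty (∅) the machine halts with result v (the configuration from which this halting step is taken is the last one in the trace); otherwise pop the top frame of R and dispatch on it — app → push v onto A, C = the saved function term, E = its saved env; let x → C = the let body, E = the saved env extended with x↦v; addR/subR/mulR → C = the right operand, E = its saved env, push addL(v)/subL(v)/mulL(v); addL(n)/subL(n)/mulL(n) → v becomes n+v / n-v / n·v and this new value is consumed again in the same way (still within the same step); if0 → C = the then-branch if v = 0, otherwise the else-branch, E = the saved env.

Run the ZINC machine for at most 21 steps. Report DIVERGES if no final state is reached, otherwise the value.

t=0: [C=(((λy. 3) -2) + 1) | E=∅ | A=∅ | R=∅]
t=1: [C=((λy. 3) -2) | E=∅ | A=∅ | R=[addR]]
t=2: [C=-2 | E=∅ | A=∅ | R=[app :: addR]]
t=3: [C=(λy. 3) | E=∅ | A=[-2] | R=[addR]]
t=4: [C=3 | E={y↦-2} | A=∅ | R=[addR]]
t=5: [C=1 | E=∅ | A=∅ | R=[addL(3)]]
→ final value 4

Answer: 4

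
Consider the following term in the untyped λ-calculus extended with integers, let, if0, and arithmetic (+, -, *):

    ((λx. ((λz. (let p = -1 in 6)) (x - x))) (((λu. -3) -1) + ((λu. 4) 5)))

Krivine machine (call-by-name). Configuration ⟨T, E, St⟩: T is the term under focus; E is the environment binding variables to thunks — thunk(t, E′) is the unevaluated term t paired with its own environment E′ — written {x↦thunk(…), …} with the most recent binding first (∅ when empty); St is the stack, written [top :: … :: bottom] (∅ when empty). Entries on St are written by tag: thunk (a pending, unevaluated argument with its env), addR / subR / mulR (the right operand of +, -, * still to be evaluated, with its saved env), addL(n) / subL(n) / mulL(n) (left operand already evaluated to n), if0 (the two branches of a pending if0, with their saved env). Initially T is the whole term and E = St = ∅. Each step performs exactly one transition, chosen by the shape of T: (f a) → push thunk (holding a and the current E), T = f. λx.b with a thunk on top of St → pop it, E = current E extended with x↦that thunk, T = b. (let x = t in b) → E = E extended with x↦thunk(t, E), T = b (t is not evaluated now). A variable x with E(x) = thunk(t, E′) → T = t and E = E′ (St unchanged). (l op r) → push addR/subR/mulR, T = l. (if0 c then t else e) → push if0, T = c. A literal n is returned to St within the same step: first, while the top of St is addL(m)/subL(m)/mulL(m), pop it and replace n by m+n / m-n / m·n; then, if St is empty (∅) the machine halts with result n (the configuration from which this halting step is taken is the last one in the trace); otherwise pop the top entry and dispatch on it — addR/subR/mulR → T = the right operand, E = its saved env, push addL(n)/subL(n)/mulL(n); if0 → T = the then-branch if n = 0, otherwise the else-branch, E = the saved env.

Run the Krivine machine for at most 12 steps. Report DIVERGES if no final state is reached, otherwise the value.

step 0: ⟨T=((λx. ((λz. (let p = -1 in 6)) (x - x))) (((λu. -3) -1) + ((λu. 4) 5))); E=∅; St=∅⟩
step 1: ⟨T=(λx. ((λz. (let p = -1 in 6)) (x - x))); E=∅; St=[thunk]⟩
step 2: ⟨T=((λz. (let p = -1 in 6)) (x - x)); E={x↦thunk((((λu. -3) -1) + ((λu. 4) 5)), ∅)}; St=∅⟩
step 3: ⟨T=(λz. (let p = -1 in 6)); E={x↦thunk((((λu. -3) -1) + ((λu. 4) 5)), ∅)}; St=[thunk]⟩
step 4: ⟨T=(let p = -1 in 6); E={z↦thunk((x - x), {x↦thunk((((λu. -3) -1) + ((λu. 4) 5)), ∅)}), x↦thunk((((λu. -3) -1) + ((λu. 4) 5)), ∅)}; St=∅⟩
step 5: ⟨T=6; E={p↦thunk(-1, {z↦thunk((x - x), {x↦thunk((((λu. -3) -1) + ((λu. 4) 5)), ∅)}), x↦thunk((((λu. -3) -1) + ((λu. 4) 5)), ∅)}), z↦thunk((x - x), {x↦thunk((((λu. -3) -1) + ((λu. 4) 5)), ∅)}), x↦thunk((((λu. -3) -1) + ((λu. 4) 5)), ∅)}; St=∅⟩
→ final value 6

Answer: 6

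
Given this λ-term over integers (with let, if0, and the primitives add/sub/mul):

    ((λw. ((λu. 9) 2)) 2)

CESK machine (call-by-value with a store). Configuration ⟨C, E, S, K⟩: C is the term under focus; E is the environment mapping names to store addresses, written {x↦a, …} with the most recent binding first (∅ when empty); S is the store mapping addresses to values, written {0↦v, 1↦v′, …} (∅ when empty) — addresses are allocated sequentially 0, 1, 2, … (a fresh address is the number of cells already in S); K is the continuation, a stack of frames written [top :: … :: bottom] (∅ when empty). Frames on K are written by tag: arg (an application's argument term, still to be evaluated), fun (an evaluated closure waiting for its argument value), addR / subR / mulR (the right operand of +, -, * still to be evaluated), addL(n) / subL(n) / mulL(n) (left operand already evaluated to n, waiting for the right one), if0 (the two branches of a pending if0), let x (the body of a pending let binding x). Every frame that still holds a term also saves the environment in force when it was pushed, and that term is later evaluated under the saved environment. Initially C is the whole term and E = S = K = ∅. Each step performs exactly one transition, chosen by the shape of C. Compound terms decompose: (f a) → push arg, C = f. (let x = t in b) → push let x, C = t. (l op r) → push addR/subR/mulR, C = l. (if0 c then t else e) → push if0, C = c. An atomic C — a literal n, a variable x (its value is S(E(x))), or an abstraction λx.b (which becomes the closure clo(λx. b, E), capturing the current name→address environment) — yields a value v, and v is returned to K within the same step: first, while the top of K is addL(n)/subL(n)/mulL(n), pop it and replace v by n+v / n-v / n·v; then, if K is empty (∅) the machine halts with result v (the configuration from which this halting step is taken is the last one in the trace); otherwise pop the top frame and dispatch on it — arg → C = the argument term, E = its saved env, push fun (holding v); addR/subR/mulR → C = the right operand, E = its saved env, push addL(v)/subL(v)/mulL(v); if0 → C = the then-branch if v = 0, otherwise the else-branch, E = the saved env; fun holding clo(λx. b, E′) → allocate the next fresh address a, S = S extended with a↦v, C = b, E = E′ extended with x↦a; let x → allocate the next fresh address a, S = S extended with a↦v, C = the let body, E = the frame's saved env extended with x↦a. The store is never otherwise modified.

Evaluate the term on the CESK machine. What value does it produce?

Answer: 9

Machine steps:
[0] <C=((λw. ((λu. 9) 2)) 2), E=∅, S=∅, K=∅>
[1] <C=(λw. ((λu. 9) 2)), E=∅, S=∅, K=[arg]>
[2] <C=2, E=∅, S=∅, K=[fun]>
[3] <C=((λu. 9) 2), E={w↦0}, S={0↦2}, K=∅>
[4] <C=(λu. 9), E={w↦0}, S={0↦2}, K=[arg]>
[5] <C=2, E={w↦0}, S={0↦2}, K=[fun]>
[6] <C=9, E={u↦1, w↦0}, S={0↦2, 1↦2}, K=∅>
→ final value 9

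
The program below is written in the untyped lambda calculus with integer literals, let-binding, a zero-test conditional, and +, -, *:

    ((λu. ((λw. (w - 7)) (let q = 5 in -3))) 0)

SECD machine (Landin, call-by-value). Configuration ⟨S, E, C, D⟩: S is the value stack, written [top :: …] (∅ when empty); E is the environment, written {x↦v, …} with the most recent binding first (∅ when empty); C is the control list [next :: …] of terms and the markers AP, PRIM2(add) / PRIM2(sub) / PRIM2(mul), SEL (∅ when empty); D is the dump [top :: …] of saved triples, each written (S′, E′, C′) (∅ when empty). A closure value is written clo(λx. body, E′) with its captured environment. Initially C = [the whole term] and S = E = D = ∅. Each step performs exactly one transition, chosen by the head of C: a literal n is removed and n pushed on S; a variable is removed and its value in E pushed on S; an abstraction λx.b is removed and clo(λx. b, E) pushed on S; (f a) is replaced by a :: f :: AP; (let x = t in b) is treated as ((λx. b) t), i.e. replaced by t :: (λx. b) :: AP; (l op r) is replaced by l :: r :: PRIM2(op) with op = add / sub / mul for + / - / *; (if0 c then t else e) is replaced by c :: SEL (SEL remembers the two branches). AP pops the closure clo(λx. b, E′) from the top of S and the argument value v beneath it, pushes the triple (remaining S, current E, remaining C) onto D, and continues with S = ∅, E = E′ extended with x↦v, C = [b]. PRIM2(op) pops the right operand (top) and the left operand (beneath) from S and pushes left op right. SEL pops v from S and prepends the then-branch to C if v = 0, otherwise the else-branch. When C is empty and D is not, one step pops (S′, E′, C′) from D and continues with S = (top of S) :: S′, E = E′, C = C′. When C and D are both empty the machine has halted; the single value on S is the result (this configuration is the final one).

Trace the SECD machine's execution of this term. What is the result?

Answer: -10

Machine steps:
t=0: [S=∅ | E=∅ | C=[((λu. ((λw. (w - 7)) (let q = 5 in -3))) 0)] | D=∅]
t=1: [S=∅ | E=∅ | C=[0 :: (λu. ((λw. (w - 7)) (let q = 5 in -3))) :: AP] | D=∅]
t=2: [S=[0] | E=∅ | C=[(λu. ((λw. (w - 7)) (let q = 5 in -3))) :: AP] | D=∅]
t=3: [S=[clo(λu. ((λw. (w - 7)) (let q = 5 in -3)), ∅) :: 0] | E=∅ | C=[AP] | D=∅]
t=4: [S=∅ | E={u↦0} | C=[((λw. (w - 7)) (let q = 5 in -3))] | D=[(∅, ∅, ∅)]]
t=5: [S=∅ | E={u↦0} | C=[(let q = 5 in -3) :: (λw. (w - 7)) :: AP] | D=[(∅, ∅, ∅)]]
t=6: [S=∅ | E={u↦0} | C=[5 :: (λq. -3) :: AP :: (λw. (w - 7)) :: AP] | D=[(∅, ∅, ∅)]]
t=7: [S=[5] | E={u↦0} | C=[(λq. -3) :: AP :: (λw. (w - 7)) :: AP] | D=[(∅, ∅, ∅)]]
t=8: [S=[clo(λq. -3, {u↦0}) :: 5] | E={u↦0} | C=[AP :: (λw. (w - 7)) :: AP] | D=[(∅, ∅, ∅)]]
t=9: [S=∅ | E={q↦5, u↦0} | C=[-3] | D=[(∅, {u↦0}, [(λw. (w - 7)) :: AP]) :: (∅, ∅, ∅)]]
t=10: [S=[-3] | E={q↦5, u↦0} | C=∅ | D=[(∅, {u↦0}, [(λw. (w - 7)) :: AP]) :: (∅, ∅, ∅)]]
t=11: [S=[-3] | E={u↦0} | C=[(λw. (w - 7)) :: AP] | D=[(∅, ∅, ∅)]]
t=12: [S=[clo(λw. (w - 7), {u↦0}) :: -3] | E={u↦0} | C=[AP] | D=[(∅, ∅, ∅)]]
t=13: [S=∅ | E={w↦-3, u↦0} | C=[(w - 7)] | D=[(∅, {u↦0}, ∅) :: (∅, ∅, ∅)]]
t=14: [S=∅ | E={w↦-3, u↦0} | C=[w :: 7 :: PRIM2(sub)] | D=[(∅, {u↦0}, ∅) :: (∅, ∅, ∅)]]
t=15: [S=[-3] | E={w↦-3, u↦0} | C=[7 :: PRIM2(sub)] | D=[(∅, {u↦0}, ∅) :: (∅, ∅, ∅)]]
t=16: [S=[7 :: -3] | E={w↦-3, u↦0} | C=[PRIM2(sub)] | D=[(∅, {u↦0}, ∅) :: (∅, ∅, ∅)]]
t=17: [S=[-10] | E={w↦-3, u↦0} | C=∅ | D=[(∅, {u↦0}, ∅) :: (∅, ∅, ∅)]]
t=18: [S=[-10] | E={u↦0} | C=∅ | D=[(∅, ∅, ∅)]]
t=19: [S=[-10] | E=∅ | C=∅ | D=∅]
→ final value -10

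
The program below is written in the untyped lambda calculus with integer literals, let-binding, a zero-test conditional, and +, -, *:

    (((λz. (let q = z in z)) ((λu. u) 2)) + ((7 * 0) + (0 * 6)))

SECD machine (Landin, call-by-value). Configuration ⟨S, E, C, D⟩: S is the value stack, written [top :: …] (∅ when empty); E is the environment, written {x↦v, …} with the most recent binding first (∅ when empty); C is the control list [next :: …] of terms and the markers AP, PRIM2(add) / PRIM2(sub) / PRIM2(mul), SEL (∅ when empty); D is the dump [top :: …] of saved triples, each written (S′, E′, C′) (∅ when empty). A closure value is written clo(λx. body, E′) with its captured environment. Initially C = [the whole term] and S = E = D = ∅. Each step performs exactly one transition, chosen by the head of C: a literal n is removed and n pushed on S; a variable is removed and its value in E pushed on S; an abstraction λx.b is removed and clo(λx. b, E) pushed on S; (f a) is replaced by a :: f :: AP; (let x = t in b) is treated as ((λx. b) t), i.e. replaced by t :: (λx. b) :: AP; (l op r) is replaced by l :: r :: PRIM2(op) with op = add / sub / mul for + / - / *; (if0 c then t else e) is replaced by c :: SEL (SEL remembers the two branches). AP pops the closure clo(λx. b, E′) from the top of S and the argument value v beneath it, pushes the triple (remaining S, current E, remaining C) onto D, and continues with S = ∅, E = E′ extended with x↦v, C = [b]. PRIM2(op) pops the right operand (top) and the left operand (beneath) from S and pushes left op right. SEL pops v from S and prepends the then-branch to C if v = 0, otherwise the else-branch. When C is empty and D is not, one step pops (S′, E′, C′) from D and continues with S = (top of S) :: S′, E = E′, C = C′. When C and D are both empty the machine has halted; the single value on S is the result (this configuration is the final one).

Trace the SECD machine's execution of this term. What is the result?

Answer: 2

Derivation:
0. [S=∅ | E=∅ | C=[(((λz. (let q = z in z)) ((λu. u) 2)) + ((7 * 0) + (0 * 6)))] | D=∅]
1. [S=∅ | E=∅ | C=[((λz. (let q = z in z)) ((λu. u) 2)) :: ((7 * 0) + (0 * 6)) :: PRIM2(add)] | D=∅]
2. [S=∅ | E=∅ | C=[((λu. u) 2) :: (λz. (let q = z in z)) :: AP :: ((7 * 0) + (0 * 6)) :: PRIM2(add)] | D=∅]
3. [S=∅ | E=∅ | C=[2 :: (λu. u) :: AP :: (λz. (let q = z in z)) :: AP :: ((7 * 0) + (0 * 6)) :: PRIM2(add)] | D=∅]
4. [S=[2] | E=∅ | C=[(λu. u) :: AP :: (λz. (let q = z in z)) :: AP :: ((7 * 0) + (0 * 6)) :: PRIM2(add)] | D=∅]
5. [S=[clo(λu. u, ∅) :: 2] | E=∅ | C=[AP :: (λz. (let q = z in z)) :: AP :: ((7 * 0) + (0 * 6)) :: PRIM2(add)] | D=∅]
6. [S=∅ | E={u↦2} | C=[u] | D=[(∅, ∅, [(λz. (let q = z in z)) :: AP :: ((7 * 0) + (0 * 6)) :: PRIM2(add)])]]
7. [S=[2] | E={u↦2} | C=∅ | D=[(∅, ∅, [(λz. (let q = z in z)) :: AP :: ((7 * 0) + (0 * 6)) :: PRIM2(add)])]]
8. [S=[2] | E=∅ | C=[(λz. (let q = z in z)) :: AP :: ((7 * 0) + (0 * 6)) :: PRIM2(add)] | D=∅]
9. [S=[clo(λz. (let q = z in z), ∅) :: 2] | E=∅ | C=[AP :: ((7 * 0) + (0 * 6)) :: PRIM2(add)] | D=∅]
10. [S=∅ | E={z↦2} | C=[(let q = z in z)] | D=[(∅, ∅, [((7 * 0) + (0 * 6)) :: PRIM2(add)])]]
11. [S=∅ | E={z↦2} | C=[z :: (λq. z) :: AP] | D=[(∅, ∅, [((7 * 0) + (0 * 6)) :: PRIM2(add)])]]
12. [S=[2] | E={z↦2} | C=[(λq. z) :: AP] | D=[(∅, ∅, [((7 * 0) + (0 * 6)) :: PRIM2(add)])]]
13. [S=[clo(λq. z, {z↦2}) :: 2] | E={z↦2} | C=[AP] | D=[(∅, ∅, [((7 * 0) + (0 * 6)) :: PRIM2(add)])]]
14. [S=∅ | E={q↦2, z↦2} | C=[z] | D=[(∅, {z↦2}, ∅) :: (∅, ∅, [((7 * 0) + (0 * 6)) :: PRIM2(add)])]]
15. [S=[2] | E={q↦2, z↦2} | C=∅ | D=[(∅, {z↦2}, ∅) :: (∅, ∅, [((7 * 0) + (0 * 6)) :: PRIM2(add)])]]
16. [S=[2] | E={z↦2} | C=∅ | D=[(∅, ∅, [((7 * 0) + (0 * 6)) :: PRIM2(add)])]]
17. [S=[2] | E=∅ | C=[((7 * 0) + (0 * 6)) :: PRIM2(add)] | D=∅]
18. [S=[2] | E=∅ | C=[(7 * 0) :: (0 * 6) :: PRIM2(add) :: PRIM2(add)] | D=∅]
19. [S=[2] | E=∅ | C=[7 :: 0 :: PRIM2(mul) :: (0 * 6) :: PRIM2(add) :: PRIM2(add)] | D=∅]
20. [S=[7 :: 2] | E=∅ | C=[0 :: PRIM2(mul) :: (0 * 6) :: PRIM2(add) :: PRIM2(add)] | D=∅]
21. [S=[0 :: 7 :: 2] | E=∅ | C=[PRIM2(mul) :: (0 * 6) :: PRIM2(add) :: PRIM2(add)] | D=∅]
22. [S=[0 :: 2] | E=∅ | C=[(0 * 6) :: PRIM2(add) :: PRIM2(add)] | D=∅]
23. [S=[0 :: 2] | E=∅ | C=[0 :: 6 :: PRIM2(mul) :: PRIM2(add) :: PRIM2(add)] | D=∅]
24. [S=[0 :: 0 :: 2] | E=∅ | C=[6 :: PRIM2(mul) :: PRIM2(add) :: PRIM2(add)] | D=∅]
25. [S=[6 :: 0 :: 0 :: 2] | E=∅ | C=[PRIM2(mul) :: PRIM2(add) :: PRIM2(add)] | D=∅]
26. [S=[0 :: 0 :: 2] | E=∅ | C=[PRIM2(add) :: PRIM2(add)] | D=∅]
27. [S=[0 :: 2] | E=∅ | C=[PRIM2(add)] | D=∅]
28. [S=[2] | E=∅ | C=∅ | D=∅]
→ final value 2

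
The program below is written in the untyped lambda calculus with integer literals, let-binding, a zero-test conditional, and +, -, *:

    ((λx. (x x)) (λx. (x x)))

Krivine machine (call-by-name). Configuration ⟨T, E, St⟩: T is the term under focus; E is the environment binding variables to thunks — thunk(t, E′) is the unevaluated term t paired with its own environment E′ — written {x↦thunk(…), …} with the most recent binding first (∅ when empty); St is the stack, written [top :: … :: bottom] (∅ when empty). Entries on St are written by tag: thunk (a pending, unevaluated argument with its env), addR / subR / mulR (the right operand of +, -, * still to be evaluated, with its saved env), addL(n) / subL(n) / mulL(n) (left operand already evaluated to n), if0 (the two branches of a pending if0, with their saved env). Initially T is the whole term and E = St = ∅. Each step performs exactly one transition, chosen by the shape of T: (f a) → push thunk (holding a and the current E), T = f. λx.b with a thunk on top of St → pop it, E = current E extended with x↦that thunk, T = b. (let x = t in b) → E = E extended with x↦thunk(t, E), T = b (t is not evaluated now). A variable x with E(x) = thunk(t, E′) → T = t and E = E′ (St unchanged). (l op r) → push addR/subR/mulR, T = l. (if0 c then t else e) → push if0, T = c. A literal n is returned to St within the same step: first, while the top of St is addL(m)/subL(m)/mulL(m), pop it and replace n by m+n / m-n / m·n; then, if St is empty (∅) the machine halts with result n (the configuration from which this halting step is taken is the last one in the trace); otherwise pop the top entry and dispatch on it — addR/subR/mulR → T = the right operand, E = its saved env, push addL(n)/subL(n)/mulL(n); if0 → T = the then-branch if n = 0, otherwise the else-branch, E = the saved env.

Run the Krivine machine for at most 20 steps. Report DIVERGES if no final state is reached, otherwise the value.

t=0: ⟨T=((λx. (x x)) (λx. (x x))); E=∅; St=∅⟩
t=1: ⟨T=(λx. (x x)); E=∅; St=[thunk]⟩
t=2: ⟨T=(x x); E={x↦thunk((λx. (x x)), ∅)}; St=∅⟩
t=3: ⟨T=x; E={x↦thunk((λx. (x x)), ∅)}; St=[thunk]⟩
t=4: ⟨T=(λx. (x x)); E=∅; St=[thunk]⟩
t=5: ⟨T=(x x); E={x↦thunk(x, {x↦thunk((λx. (x x)), ∅)})}; St=∅⟩
t=6: ⟨T=x; E={x↦thunk(x, {x↦thunk((λx. (x x)), ∅)})}; St=[thunk]⟩
t=7: ⟨T=x; E={x↦thunk((λx. (x x)), ∅)}; St=[thunk]⟩
t=8: ⟨T=(λx. (x x)); E=∅; St=[thunk]⟩
t=9: ⟨T=(x x); E={x↦thunk(x, {x↦thunk(x, {x↦thunk((λx. (x x)), ∅)})})}; St=∅⟩
t=10: ⟨T=x; E={x↦thunk(x, {x↦thunk(x, {x↦thunk((λx. (x x)), ∅)})})}; St=[thunk]⟩
t=11: ⟨T=x; E={x↦thunk(x, {x↦thunk((λx. (x x)), ∅)})}; St=[thunk]⟩
t=12: ⟨T=x; E={x↦thunk((λx. (x x)), ∅)}; St=[thunk]⟩
t=13: ⟨T=(λx. (x x)); E=∅; St=[thunk]⟩
t=14: ⟨T=(x x); E={x↦thunk(x, {x↦thunk(x, {x↦thunk(x, {x↦thunk((λx. (x x)), ∅)})})})}; St=∅⟩
t=15: ⟨T=x; E={x↦thunk(x, {x↦thunk(x, {x↦thunk(x, {x↦thunk((λx. (x x)), ∅)})})})}; St=[thunk]⟩
t=16: ⟨T=x; E={x↦thunk(x, {x↦thunk(x, {x↦thunk((λx. (x x)), ∅)})})}; St=[thunk]⟩
t=17: ⟨T=x; E={x↦thunk(x, {x↦thunk((λx. (x x)), ∅)})}; St=[thunk]⟩
t=18: ⟨T=x; E={x↦thunk((λx. (x x)), ∅)}; St=[thunk]⟩
t=19: ⟨T=(λx. (x x)); E=∅; St=[thunk]⟩
t=20: ⟨T=(x x); E={x↦thunk(x, {x↦thunk(x, {x↦thunk(x, {x↦thunk(x, {x↦thunk((λx. (x x)), ∅)})})})})}; St=∅⟩
→ 20 transitions taken and the configuration is still not final: no result within 20 steps

Answer: DIVERGES (no final state within 20 steps)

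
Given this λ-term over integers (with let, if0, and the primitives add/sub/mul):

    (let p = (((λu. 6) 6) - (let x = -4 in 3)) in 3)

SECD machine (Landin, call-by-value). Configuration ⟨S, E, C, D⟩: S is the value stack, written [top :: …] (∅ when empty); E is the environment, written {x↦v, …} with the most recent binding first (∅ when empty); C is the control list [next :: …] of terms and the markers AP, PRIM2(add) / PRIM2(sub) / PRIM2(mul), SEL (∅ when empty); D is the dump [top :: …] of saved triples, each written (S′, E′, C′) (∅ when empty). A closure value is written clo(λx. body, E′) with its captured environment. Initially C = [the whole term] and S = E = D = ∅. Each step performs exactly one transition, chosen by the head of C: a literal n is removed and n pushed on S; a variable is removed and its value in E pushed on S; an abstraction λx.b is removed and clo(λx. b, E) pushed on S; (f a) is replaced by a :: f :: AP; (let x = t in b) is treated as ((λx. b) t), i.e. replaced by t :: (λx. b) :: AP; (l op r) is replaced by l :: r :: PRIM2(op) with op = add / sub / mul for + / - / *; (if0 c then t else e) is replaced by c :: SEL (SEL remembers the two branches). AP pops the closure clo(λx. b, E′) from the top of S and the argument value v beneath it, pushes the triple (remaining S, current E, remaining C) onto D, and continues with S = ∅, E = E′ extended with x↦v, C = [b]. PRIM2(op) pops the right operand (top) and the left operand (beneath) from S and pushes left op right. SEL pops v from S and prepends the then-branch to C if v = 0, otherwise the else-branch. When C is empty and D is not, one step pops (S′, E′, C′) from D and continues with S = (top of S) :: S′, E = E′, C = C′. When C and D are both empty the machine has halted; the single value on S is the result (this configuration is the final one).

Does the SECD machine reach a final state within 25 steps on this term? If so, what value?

Answer: 3

Execution trace:
0. <S=∅, E=∅, C=[(let p = (((λu. 6) 6) - (let x = -4 in 3)) in 3)], D=∅>
1. <S=∅, E=∅, C=[(((λu. 6) 6) - (let x = -4 in 3)) :: (λp. 3) :: AP], D=∅>
2. <S=∅, E=∅, C=[((λu. 6) 6) :: (let x = -4 in 3) :: PRIM2(sub) :: (λp. 3) :: AP], D=∅>
3. <S=∅, E=∅, C=[6 :: (λu. 6) :: AP :: (let x = -4 in 3) :: PRIM2(sub) :: (λp. 3) :: AP], D=∅>
4. <S=[6], E=∅, C=[(λu. 6) :: AP :: (let x = -4 in 3) :: PRIM2(sub) :: (λp. 3) :: AP], D=∅>
5. <S=[clo(λu. 6, ∅) :: 6], E=∅, C=[AP :: (let x = -4 in 3) :: PRIM2(sub) :: (λp. 3) :: AP], D=∅>
6. <S=∅, E={u↦6}, C=[6], D=[(∅, ∅, [(let x = -4 in 3) :: PRIM2(sub) :: (λp. 3) :: AP])]>
7. <S=[6], E={u↦6}, C=∅, D=[(∅, ∅, [(let x = -4 in 3) :: PRIM2(sub) :: (λp. 3) :: AP])]>
8. <S=[6], E=∅, C=[(let x = -4 in 3) :: PRIM2(sub) :: (λp. 3) :: AP], D=∅>
9. <S=[6], E=∅, C=[-4 :: (λx. 3) :: AP :: PRIM2(sub) :: (λp. 3) :: AP], D=∅>
10. <S=[-4 :: 6], E=∅, C=[(λx. 3) :: AP :: PRIM2(sub) :: (λp. 3) :: AP], D=∅>
11. <S=[clo(λx. 3, ∅) :: -4 :: 6], E=∅, C=[AP :: PRIM2(sub) :: (λp. 3) :: AP], D=∅>
12. <S=∅, E={x↦-4}, C=[3], D=[([6], ∅, [PRIM2(sub) :: (λp. 3) :: AP])]>
13. <S=[3], E={x↦-4}, C=∅, D=[([6], ∅, [PRIM2(sub) :: (λp. 3) :: AP])]>
14. <S=[3 :: 6], E=∅, C=[PRIM2(sub) :: (λp. 3) :: AP], D=∅>
15. <S=[3], E=∅, C=[(λp. 3) :: AP], D=∅>
16. <S=[clo(λp. 3, ∅) :: 3], E=∅, C=[AP], D=∅>
17. <S=∅, E={p↦3}, C=[3], D=[(∅, ∅, ∅)]>
18. <S=[3], E={p↦3}, C=∅, D=[(∅, ∅, ∅)]>
19. <S=[3], E=∅, C=∅, D=∅>
→ final value 3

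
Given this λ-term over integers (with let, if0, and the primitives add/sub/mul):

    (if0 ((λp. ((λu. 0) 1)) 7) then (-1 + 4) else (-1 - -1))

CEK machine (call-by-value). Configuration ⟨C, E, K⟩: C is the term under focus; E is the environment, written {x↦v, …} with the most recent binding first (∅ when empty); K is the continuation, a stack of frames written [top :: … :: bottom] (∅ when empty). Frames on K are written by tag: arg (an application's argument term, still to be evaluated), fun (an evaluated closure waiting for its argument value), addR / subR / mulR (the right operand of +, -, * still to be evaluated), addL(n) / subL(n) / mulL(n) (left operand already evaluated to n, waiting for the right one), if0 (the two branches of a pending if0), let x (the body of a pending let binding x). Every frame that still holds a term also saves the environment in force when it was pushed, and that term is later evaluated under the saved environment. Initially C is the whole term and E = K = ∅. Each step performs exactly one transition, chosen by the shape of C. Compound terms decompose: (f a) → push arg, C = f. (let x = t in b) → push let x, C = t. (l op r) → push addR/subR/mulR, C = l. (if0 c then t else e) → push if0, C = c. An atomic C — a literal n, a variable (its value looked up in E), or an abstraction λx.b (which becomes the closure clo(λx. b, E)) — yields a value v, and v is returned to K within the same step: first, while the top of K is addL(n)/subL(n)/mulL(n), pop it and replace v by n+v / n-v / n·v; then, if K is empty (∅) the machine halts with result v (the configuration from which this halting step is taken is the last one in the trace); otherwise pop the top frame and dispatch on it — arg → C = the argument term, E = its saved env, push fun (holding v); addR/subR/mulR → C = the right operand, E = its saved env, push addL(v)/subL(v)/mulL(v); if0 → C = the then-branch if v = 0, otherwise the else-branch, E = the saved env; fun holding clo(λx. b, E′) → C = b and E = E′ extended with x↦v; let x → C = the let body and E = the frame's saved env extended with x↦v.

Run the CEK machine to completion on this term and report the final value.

step 0: <C=(if0 ((λp. ((λu. 0) 1)) 7) then (-1 + 4) else (-1 - -1)), E=∅, K=∅>
step 1: <C=((λp. ((λu. 0) 1)) 7), E=∅, K=[if0]>
step 2: <C=(λp. ((λu. 0) 1)), E=∅, K=[arg :: if0]>
step 3: <C=7, E=∅, K=[fun :: if0]>
step 4: <C=((λu. 0) 1), E={p↦7}, K=[if0]>
step 5: <C=(λu. 0), E={p↦7}, K=[arg :: if0]>
step 6: <C=1, E={p↦7}, K=[fun :: if0]>
step 7: <C=0, E={u↦1, p↦7}, K=[if0]>
step 8: <C=(-1 + 4), E=∅, K=∅>
step 9: <C=-1, E=∅, K=[addR]>
step 10: <C=4, E=∅, K=[addL(-1)]>
→ final value 3

Answer: 3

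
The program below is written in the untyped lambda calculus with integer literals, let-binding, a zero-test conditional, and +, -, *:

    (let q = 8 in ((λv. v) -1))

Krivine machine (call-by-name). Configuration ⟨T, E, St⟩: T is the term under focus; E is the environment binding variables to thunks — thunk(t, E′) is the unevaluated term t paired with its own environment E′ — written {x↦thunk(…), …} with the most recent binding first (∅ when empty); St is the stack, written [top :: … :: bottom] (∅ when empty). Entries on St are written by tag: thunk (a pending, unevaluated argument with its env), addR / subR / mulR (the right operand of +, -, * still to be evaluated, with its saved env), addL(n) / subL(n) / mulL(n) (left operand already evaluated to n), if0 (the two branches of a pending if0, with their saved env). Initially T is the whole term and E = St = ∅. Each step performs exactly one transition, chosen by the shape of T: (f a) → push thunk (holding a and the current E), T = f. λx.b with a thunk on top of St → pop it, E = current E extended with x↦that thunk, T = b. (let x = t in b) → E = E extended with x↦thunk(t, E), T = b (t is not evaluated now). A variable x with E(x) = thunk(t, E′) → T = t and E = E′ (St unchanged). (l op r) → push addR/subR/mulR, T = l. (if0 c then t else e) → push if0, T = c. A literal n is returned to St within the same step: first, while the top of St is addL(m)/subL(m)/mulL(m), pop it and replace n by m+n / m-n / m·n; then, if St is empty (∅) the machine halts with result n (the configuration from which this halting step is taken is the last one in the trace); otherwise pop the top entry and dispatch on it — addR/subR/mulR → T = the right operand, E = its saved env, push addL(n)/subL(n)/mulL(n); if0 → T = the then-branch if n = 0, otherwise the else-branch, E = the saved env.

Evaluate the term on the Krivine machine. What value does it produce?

t=0: [T=(let q = 8 in ((λv. v) -1)) | E=∅ | St=∅]
t=1: [T=((λv. v) -1) | E={q↦thunk(8, ∅)} | St=∅]
t=2: [T=(λv. v) | E={q↦thunk(8, ∅)} | St=[thunk]]
t=3: [T=v | E={v↦thunk(-1, {q↦thunk(8, ∅)}), q↦thunk(8, ∅)} | St=∅]
t=4: [T=-1 | E={q↦thunk(8, ∅)} | St=∅]
→ final value -1

Answer: -1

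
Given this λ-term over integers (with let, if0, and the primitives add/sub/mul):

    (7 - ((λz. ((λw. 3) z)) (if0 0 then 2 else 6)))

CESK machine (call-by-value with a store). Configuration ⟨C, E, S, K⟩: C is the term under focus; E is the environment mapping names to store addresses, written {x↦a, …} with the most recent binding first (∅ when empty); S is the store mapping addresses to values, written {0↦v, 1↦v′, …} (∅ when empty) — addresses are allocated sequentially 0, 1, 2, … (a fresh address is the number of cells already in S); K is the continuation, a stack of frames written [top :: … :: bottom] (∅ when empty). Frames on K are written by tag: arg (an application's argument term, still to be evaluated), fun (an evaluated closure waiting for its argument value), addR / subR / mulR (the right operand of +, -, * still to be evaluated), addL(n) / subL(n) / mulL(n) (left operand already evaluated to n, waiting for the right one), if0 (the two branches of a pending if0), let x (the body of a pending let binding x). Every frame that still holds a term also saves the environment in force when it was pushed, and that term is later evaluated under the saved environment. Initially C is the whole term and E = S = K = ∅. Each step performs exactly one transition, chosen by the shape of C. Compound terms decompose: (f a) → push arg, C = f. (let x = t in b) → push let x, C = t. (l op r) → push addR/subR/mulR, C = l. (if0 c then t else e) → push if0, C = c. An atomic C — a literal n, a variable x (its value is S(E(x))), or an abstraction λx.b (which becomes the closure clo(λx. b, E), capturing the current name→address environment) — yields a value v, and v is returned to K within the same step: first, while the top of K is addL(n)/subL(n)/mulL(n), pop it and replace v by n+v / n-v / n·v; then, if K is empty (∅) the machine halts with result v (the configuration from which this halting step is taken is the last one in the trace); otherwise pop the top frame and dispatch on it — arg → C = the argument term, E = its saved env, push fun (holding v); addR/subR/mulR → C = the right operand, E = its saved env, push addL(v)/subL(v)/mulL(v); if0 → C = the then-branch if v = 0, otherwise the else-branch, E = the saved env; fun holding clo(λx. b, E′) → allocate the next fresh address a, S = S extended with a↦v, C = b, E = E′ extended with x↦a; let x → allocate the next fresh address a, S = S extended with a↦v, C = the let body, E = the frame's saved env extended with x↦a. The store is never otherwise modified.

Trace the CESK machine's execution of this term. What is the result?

t=0: [C=(7 - ((λz. ((λw. 3) z)) (if0 0 then 2 else 6))) | E=∅ | S=∅ | K=∅]
t=1: [C=7 | E=∅ | S=∅ | K=[subR]]
t=2: [C=((λz. ((λw. 3) z)) (if0 0 then 2 else 6)) | E=∅ | S=∅ | K=[subL(7)]]
t=3: [C=(λz. ((λw. 3) z)) | E=∅ | S=∅ | K=[arg :: subL(7)]]
t=4: [C=(if0 0 then 2 else 6) | E=∅ | S=∅ | K=[fun :: subL(7)]]
t=5: [C=0 | E=∅ | S=∅ | K=[if0 :: fun :: subL(7)]]
t=6: [C=2 | E=∅ | S=∅ | K=[fun :: subL(7)]]
t=7: [C=((λw. 3) z) | E={z↦0} | S={0↦2} | K=[subL(7)]]
t=8: [C=(λw. 3) | E={z↦0} | S={0↦2} | K=[arg :: subL(7)]]
t=9: [C=z | E={z↦0} | S={0↦2} | K=[fun :: subL(7)]]
t=10: [C=3 | E={w↦1, z↦0} | S={0↦2, 1↦2} | K=[subL(7)]]
→ final value 4

Answer: 4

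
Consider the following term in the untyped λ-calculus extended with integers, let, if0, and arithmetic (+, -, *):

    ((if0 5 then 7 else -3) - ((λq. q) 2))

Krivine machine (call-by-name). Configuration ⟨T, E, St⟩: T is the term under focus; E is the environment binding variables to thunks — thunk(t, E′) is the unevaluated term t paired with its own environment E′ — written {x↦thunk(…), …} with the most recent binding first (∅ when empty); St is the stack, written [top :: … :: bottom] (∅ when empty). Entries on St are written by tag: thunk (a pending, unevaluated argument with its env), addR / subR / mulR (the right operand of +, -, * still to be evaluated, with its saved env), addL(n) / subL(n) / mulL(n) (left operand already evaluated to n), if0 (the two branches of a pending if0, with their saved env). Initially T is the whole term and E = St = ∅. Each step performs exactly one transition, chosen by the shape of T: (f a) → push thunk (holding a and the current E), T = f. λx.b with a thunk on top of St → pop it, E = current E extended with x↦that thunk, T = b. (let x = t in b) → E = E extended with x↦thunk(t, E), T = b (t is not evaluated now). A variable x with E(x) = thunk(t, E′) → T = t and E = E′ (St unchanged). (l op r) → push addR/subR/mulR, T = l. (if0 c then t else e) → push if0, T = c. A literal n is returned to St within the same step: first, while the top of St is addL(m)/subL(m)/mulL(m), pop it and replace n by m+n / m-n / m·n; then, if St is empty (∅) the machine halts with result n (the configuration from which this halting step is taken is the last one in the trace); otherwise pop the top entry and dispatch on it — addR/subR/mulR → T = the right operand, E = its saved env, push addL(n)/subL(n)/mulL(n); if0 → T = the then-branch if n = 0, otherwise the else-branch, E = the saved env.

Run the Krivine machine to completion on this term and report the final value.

[0] [T=((if0 5 then 7 else -3) - ((λq. q) 2)) | E=∅ | St=∅]
[1] [T=(if0 5 then 7 else -3) | E=∅ | St=[subR]]
[2] [T=5 | E=∅ | St=[if0 :: subR]]
[3] [T=-3 | E=∅ | St=[subR]]
[4] [T=((λq. q) 2) | E=∅ | St=[subL(-3)]]
[5] [T=(λq. q) | E=∅ | St=[thunk :: subL(-3)]]
[6] [T=q | E={q↦thunk(2, ∅)} | St=[subL(-3)]]
[7] [T=2 | E=∅ | St=[subL(-3)]]
→ final value -5

Answer: -5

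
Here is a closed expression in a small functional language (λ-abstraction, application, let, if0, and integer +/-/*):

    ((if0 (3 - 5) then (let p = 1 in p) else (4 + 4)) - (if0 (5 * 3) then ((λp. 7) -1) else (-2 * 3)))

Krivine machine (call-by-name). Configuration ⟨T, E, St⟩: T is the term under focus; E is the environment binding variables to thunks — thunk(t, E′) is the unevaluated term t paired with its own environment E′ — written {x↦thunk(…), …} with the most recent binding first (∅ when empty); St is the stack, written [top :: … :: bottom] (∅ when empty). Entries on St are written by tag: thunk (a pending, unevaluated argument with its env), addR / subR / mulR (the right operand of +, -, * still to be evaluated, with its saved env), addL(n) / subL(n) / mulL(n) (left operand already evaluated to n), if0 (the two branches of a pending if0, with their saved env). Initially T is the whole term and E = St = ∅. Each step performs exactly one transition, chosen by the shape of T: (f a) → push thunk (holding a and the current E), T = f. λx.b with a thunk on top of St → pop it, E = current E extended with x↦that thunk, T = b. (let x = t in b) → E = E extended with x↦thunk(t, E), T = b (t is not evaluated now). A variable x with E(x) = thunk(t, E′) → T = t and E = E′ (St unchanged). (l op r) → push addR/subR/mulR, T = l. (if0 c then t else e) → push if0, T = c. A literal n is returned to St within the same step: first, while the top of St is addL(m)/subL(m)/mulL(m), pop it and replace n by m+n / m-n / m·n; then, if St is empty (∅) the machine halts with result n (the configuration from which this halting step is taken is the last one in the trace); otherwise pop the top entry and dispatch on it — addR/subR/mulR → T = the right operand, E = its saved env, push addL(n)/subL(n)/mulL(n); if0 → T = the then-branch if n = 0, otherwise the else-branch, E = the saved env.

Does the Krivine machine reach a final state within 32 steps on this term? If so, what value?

Answer: 14

Execution trace:
t=0: ⟨T=((if0 (3 - 5) then (let p = 1 in p) else (4 + 4)) - (if0 (5 * 3) then ((λp. 7) -1) else (-2 * 3))); E=∅; St=∅⟩
t=1: ⟨T=(if0 (3 - 5) then (let p = 1 in p) else (4 + 4)); E=∅; St=[subR]⟩
t=2: ⟨T=(3 - 5); E=∅; St=[if0 :: subR]⟩
t=3: ⟨T=3; E=∅; St=[subR :: if0 :: subR]⟩
t=4: ⟨T=5; E=∅; St=[subL(3) :: if0 :: subR]⟩
t=5: ⟨T=(4 + 4); E=∅; St=[subR]⟩
t=6: ⟨T=4; E=∅; St=[addR :: subR]⟩
t=7: ⟨T=4; E=∅; St=[addL(4) :: subR]⟩
t=8: ⟨T=(if0 (5 * 3) then ((λp. 7) -1) else (-2 * 3)); E=∅; St=[subL(8)]⟩
t=9: ⟨T=(5 * 3); E=∅; St=[if0 :: subL(8)]⟩
t=10: ⟨T=5; E=∅; St=[mulR :: if0 :: subL(8)]⟩
t=11: ⟨T=3; E=∅; St=[mulL(5) :: if0 :: subL(8)]⟩
t=12: ⟨T=(-2 * 3); E=∅; St=[subL(8)]⟩
t=13: ⟨T=-2; E=∅; St=[mulR :: subL(8)]⟩
t=14: ⟨T=3; E=∅; St=[mulL(-2) :: subL(8)]⟩
→ final value 14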